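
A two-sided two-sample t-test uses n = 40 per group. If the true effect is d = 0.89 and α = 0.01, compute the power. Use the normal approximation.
Power ≈ 0.92

Power calculation (two-sample t-test, normal approximation):
z_β = d · √(n/2) - z_{α/2}
z_β = 0.89 · √(40/2) - 2.576
z_β = 0.89 · 4.472 - 2.576
z_β = 1.404

Power = Φ(z_β) = Φ(1.404) ≈ 0.920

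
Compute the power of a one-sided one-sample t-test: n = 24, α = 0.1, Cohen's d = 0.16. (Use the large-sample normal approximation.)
Power ≈ 0.31

Power calculation (one-sample t-test, normal approximation):
z_β = d · √n - z_α
z_β = 0.16 · √24 - 1.282
z_β = 0.16 · 4.899 - 1.282
z_β = -0.498

Power = Φ(z_β) = Φ(-0.498) ≈ 0.309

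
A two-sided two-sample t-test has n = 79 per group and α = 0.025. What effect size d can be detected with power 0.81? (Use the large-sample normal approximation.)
d ≈ 0.50

Minimum detectable effect (two-sample t-test, normal approximation):
d = (z_{α/2} + z_β) / √(n/2)
d = (2.241 + 0.878) / √(79/2)
d = 3.119 / 6.285
d ≈ 0.50

By Cohen's convention (0.2 small / 0.5 medium / 0.8 large): medium effect.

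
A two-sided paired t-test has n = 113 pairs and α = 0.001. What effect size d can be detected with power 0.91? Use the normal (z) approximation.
d ≈ 0.44

Minimum detectable effect (paired t-test, normal approximation):
d = (z_{α/2} + z_β) / √n
d = (3.291 + 1.341) / √113
d = 4.631 / 10.630
d ≈ 0.44

By Cohen's convention (0.2 small / 0.5 medium / 0.8 large): small effect.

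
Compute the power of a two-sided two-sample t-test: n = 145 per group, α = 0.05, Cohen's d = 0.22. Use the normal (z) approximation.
Power ≈ 0.47

Power calculation (two-sample t-test, normal approximation):
z_β = d · √(n/2) - z_{α/2}
z_β = 0.22 · √(145/2) - 1.960
z_β = 0.22 · 8.515 - 1.960
z_β = -0.087

Power = Φ(z_β) = Φ(-0.087) ≈ 0.465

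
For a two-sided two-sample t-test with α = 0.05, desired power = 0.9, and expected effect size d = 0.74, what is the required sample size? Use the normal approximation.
n = 39 per group

Sample size formula (two-sample t-test, normal approximation):
n = 2 · ((z_{α/2} + z_β) / d)²

z_{α/2} = 1.960 (for α = 0.05, two-sided)
z_β = 1.282 (for power = 0.9)
d = 0.74

n = 2 · ((1.960 + 1.282) / 0.74)²
n = 2 · (4.381)²
n ≈ 38.39
Round up to the next whole number: n = 39 per group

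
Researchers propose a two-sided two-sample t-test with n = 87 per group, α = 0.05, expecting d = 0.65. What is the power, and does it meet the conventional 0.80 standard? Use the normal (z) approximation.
Power ≈ 0.99; the study is adequately powered (power ≥ 0.80)

Power calculation (two-sample t-test, normal approximation):
z_β = d · √(n/2) - z_{α/2}
z_β = 0.65 · √(87/2) - 1.960
z_β = 0.65 · 6.595 - 1.960
z_β = 2.327

Power = Φ(z_β) = Φ(2.327) ≈ 0.990

Effect size d = 0.65 is medium by Cohen's convention (0.2/0.5/0.8).

Threshold: power ≥ 0.80 is conventionally adequate.
Power ≈ 0.99 → the study is adequately powered (power ≥ 0.80).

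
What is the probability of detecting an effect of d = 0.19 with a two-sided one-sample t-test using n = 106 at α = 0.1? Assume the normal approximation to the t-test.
Power ≈ 0.62

Power calculation (one-sample t-test, normal approximation):
z_β = d · √n - z_{α/2}
z_β = 0.19 · √106 - 1.645
z_β = 0.19 · 10.296 - 1.645
z_β = 0.311

Power = Φ(z_β) = Φ(0.311) ≈ 0.622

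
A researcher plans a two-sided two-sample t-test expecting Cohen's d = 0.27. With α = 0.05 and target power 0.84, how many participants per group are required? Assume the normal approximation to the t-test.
n = 240 per group

Sample size formula (two-sample t-test, normal approximation):
n = 2 · ((z_{α/2} + z_β) / d)²

z_{α/2} = 1.960 (for α = 0.05, two-sided)
z_β = 0.994 (for power = 0.84)
d = 0.27

n = 2 · ((1.960 + 0.994) / 0.27)²
n = 2 · (10.941)²
n ≈ 239.41
Round up to the next whole number: n = 240 per group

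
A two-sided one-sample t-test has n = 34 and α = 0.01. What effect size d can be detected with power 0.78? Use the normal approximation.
d ≈ 0.57

Minimum detectable effect (one-sample t-test, normal approximation):
d = (z_{α/2} + z_β) / √n
d = (2.576 + 0.772) / √34
d = 3.348 / 5.831
d ≈ 0.57

By Cohen's convention (0.2 small / 0.5 medium / 0.8 large): medium effect.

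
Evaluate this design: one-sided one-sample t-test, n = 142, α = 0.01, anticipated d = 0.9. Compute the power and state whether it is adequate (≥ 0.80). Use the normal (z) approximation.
Power ≈ 1.00; the study is adequately powered (power ≥ 0.80)

Power calculation (one-sample t-test, normal approximation):
z_β = d · √n - z_α
z_β = 0.9 · √142 - 2.326
z_β = 0.9 · 11.916 - 2.326
z_β = 8.398

Power = Φ(z_β) = Φ(8.398) ≈ 1.000

Effect size d = 0.9 is large by Cohen's convention (0.2/0.5/0.8).

Threshold: power ≥ 0.80 is conventionally adequate.
Power ≈ 1.00 → the study is adequately powered (power ≥ 0.80).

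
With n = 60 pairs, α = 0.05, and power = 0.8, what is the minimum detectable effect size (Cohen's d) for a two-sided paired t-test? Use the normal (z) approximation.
d ≈ 0.36

Minimum detectable effect (paired t-test, normal approximation):
d = (z_{α/2} + z_β) / √n
d = (1.960 + 0.842) / √60
d = 2.802 / 7.746
d ≈ 0.36

By Cohen's convention (0.2 small / 0.5 medium / 0.8 large): small effect.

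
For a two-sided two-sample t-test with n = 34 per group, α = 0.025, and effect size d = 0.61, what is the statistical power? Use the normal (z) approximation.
Power ≈ 0.61

Power calculation (two-sample t-test, normal approximation):
z_β = d · √(n/2) - z_{α/2}
z_β = 0.61 · √(34/2) - 2.241
z_β = 0.61 · 4.123 - 2.241
z_β = 0.274

Power = Φ(z_β) = Φ(0.274) ≈ 0.608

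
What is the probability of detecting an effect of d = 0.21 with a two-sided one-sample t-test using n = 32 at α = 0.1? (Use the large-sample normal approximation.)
Power ≈ 0.32

Power calculation (one-sample t-test, normal approximation):
z_β = d · √n - z_{α/2}
z_β = 0.21 · √32 - 1.645
z_β = 0.21 · 5.657 - 1.645
z_β = -0.457

Power = Φ(z_β) = Φ(-0.457) ≈ 0.324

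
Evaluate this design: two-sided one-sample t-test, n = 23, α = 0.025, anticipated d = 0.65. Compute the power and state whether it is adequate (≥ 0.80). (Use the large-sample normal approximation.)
Power ≈ 0.81; the study is adequately powered (power ≥ 0.80)

Power calculation (one-sample t-test, normal approximation):
z_β = d · √n - z_{α/2}
z_β = 0.65 · √23 - 2.241
z_β = 0.65 · 4.796 - 2.241
z_β = 0.876

Power = Φ(z_β) = Φ(0.876) ≈ 0.809

Effect size d = 0.65 is medium by Cohen's convention (0.2/0.5/0.8).

Threshold: power ≥ 0.80 is conventionally adequate.
Power ≈ 0.81 → the study is adequately powered (power ≥ 0.80).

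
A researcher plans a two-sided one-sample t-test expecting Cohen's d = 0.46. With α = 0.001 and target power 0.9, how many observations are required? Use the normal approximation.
n = 99

Sample size formula (one-sample t-test, normal approximation):
n = ((z_{α/2} + z_β) / d)²

z_{α/2} = 3.291 (for α = 0.001, two-sided)
z_β = 1.282 (for power = 0.9)
d = 0.46

n = ((3.291 + 1.282) / 0.46)²
n = (9.941)²
n ≈ 98.82
Round up to the next whole number: n = 99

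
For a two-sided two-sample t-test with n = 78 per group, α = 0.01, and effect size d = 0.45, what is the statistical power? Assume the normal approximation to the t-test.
Power ≈ 0.59

Power calculation (two-sample t-test, normal approximation):
z_β = d · √(n/2) - z_{α/2}
z_β = 0.45 · √(78/2) - 2.576
z_β = 0.45 · 6.245 - 2.576
z_β = 0.234

Power = Φ(z_β) = Φ(0.234) ≈ 0.593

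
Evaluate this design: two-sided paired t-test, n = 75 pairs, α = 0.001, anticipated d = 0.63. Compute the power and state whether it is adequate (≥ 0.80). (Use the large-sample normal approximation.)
Power ≈ 0.98; the study is adequately powered (power ≥ 0.80)

Power calculation (paired t-test, normal approximation):
z_β = d · √n - z_{α/2}
z_β = 0.63 · √75 - 3.291
z_β = 0.63 · 8.660 - 3.291
z_β = 2.165

Power = Φ(z_β) = Φ(2.165) ≈ 0.985

Effect size d = 0.63 is medium by Cohen's convention (0.2/0.5/0.8).

Threshold: power ≥ 0.80 is conventionally adequate.
Power ≈ 0.98 → the study is adequately powered (power ≥ 0.80).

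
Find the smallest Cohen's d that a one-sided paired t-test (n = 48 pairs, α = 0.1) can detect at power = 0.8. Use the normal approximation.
d ≈ 0.31

Minimum detectable effect (paired t-test, normal approximation):
d = (z_α + z_β) / √n
d = (1.282 + 0.842) / √48
d = 2.123 / 6.928
d ≈ 0.31

By Cohen's convention (0.2 small / 0.5 medium / 0.8 large): small effect.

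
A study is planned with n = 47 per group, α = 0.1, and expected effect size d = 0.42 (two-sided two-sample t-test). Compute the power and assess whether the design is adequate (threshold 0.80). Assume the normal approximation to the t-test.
Power ≈ 0.65; the study is underpowered (power < 0.80)

Power calculation (two-sample t-test, normal approximation):
z_β = d · √(n/2) - z_{α/2}
z_β = 0.42 · √(47/2) - 1.645
z_β = 0.42 · 4.848 - 1.645
z_β = 0.391

Power = Φ(z_β) = Φ(0.391) ≈ 0.652

Effect size d = 0.42 is small by Cohen's convention (0.2/0.5/0.8).

Threshold: power ≥ 0.80 is conventionally adequate.
Power ≈ 0.65 → the study is underpowered (power < 0.80).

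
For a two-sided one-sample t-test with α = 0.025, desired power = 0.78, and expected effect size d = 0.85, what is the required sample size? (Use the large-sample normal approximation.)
n = 13

Sample size formula (one-sample t-test, normal approximation):
n = ((z_{α/2} + z_β) / d)²

z_{α/2} = 2.241 (for α = 0.025, two-sided)
z_β = 0.772 (for power = 0.78)
d = 0.85

n = ((2.241 + 0.772) / 0.85)²
n = (3.545)²
n ≈ 12.57
Round up to the next whole number: n = 13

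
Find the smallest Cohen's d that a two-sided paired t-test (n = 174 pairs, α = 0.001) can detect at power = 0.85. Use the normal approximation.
d ≈ 0.33

Minimum detectable effect (paired t-test, normal approximation):
d = (z_{α/2} + z_β) / √n
d = (3.291 + 1.036) / √174
d = 4.327 / 13.191
d ≈ 0.33

By Cohen's convention (0.2 small / 0.5 medium / 0.8 large): small effect.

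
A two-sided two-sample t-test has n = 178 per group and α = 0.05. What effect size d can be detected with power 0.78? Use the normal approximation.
d ≈ 0.29

Minimum detectable effect (two-sample t-test, normal approximation):
d = (z_{α/2} + z_β) / √(n/2)
d = (1.960 + 0.772) / √(178/2)
d = 2.732 / 9.434
d ≈ 0.29

By Cohen's convention (0.2 small / 0.5 medium / 0.8 large): small effect.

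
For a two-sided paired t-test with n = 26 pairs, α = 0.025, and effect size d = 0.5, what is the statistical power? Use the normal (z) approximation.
Power ≈ 0.62

Power calculation (paired t-test, normal approximation):
z_β = d · √n - z_{α/2}
z_β = 0.5 · √26 - 2.241
z_β = 0.5 · 5.099 - 2.241
z_β = 0.308

Power = Φ(z_β) = Φ(0.308) ≈ 0.621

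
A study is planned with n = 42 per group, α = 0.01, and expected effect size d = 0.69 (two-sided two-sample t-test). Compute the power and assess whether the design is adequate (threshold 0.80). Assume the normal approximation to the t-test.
Power ≈ 0.72; the study is underpowered (power < 0.80)

Power calculation (two-sample t-test, normal approximation):
z_β = d · √(n/2) - z_{α/2}
z_β = 0.69 · √(42/2) - 2.576
z_β = 0.69 · 4.583 - 2.576
z_β = 0.586

Power = Φ(z_β) = Φ(0.586) ≈ 0.721

Effect size d = 0.69 is medium by Cohen's convention (0.2/0.5/0.8).

Threshold: power ≥ 0.80 is conventionally adequate.
Power ≈ 0.72 → the study is underpowered (power < 0.80).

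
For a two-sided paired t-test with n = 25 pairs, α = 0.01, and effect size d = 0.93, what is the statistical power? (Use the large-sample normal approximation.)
Power ≈ 0.98

Power calculation (paired t-test, normal approximation):
z_β = d · √n - z_{α/2}
z_β = 0.93 · √25 - 2.576
z_β = 0.93 · 5.000 - 2.576
z_β = 2.074

Power = Φ(z_β) = Φ(2.074) ≈ 0.981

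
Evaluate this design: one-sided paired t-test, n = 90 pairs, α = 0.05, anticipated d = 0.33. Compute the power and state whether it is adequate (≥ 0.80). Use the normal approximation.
Power ≈ 0.93; the study is adequately powered (power ≥ 0.80)

Power calculation (paired t-test, normal approximation):
z_β = d · √n - z_α
z_β = 0.33 · √90 - 1.645
z_β = 0.33 · 9.487 - 1.645
z_β = 1.486

Power = Φ(z_β) = Φ(1.486) ≈ 0.931

Effect size d = 0.33 is small by Cohen's convention (0.2/0.5/0.8).

Threshold: power ≥ 0.80 is conventionally adequate.
Power ≈ 0.93 → the study is adequately powered (power ≥ 0.80).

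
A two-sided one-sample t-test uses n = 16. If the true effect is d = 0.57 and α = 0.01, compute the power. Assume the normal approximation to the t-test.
Power ≈ 0.38

Power calculation (one-sample t-test, normal approximation):
z_β = d · √n - z_{α/2}
z_β = 0.57 · √16 - 2.576
z_β = 0.57 · 4.000 - 2.576
z_β = -0.296

Power = Φ(z_β) = Φ(-0.296) ≈ 0.384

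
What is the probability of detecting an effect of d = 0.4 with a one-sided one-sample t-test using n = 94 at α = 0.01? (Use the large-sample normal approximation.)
Power ≈ 0.94

Power calculation (one-sample t-test, normal approximation):
z_β = d · √n - z_α
z_β = 0.4 · √94 - 2.326
z_β = 0.4 · 9.695 - 2.326
z_β = 1.552

Power = Φ(z_β) = Φ(1.552) ≈ 0.940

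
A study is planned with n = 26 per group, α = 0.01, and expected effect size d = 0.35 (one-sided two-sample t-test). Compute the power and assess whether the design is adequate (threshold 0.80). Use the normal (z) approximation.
Power ≈ 0.14; the study is underpowered (power < 0.80)

Power calculation (two-sample t-test, normal approximation):
z_β = d · √(n/2) - z_α
z_β = 0.35 · √(26/2) - 2.326
z_β = 0.35 · 3.606 - 2.326
z_β = -1.064

Power = Φ(z_β) = Φ(-1.064) ≈ 0.144

Effect size d = 0.35 is small by Cohen's convention (0.2/0.5/0.8).

Threshold: power ≥ 0.80 is conventionally adequate.
Power ≈ 0.14 → the study is underpowered (power < 0.80).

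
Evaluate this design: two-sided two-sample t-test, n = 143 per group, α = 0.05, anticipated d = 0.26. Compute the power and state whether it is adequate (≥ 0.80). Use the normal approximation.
Power ≈ 0.59; the study is underpowered (power < 0.80)

Power calculation (two-sample t-test, normal approximation):
z_β = d · √(n/2) - z_{α/2}
z_β = 0.26 · √(143/2) - 1.960
z_β = 0.26 · 8.456 - 1.960
z_β = 0.239

Power = Φ(z_β) = Φ(0.239) ≈ 0.594

Effect size d = 0.26 is small by Cohen's convention (0.2/0.5/0.8).

Threshold: power ≥ 0.80 is conventionally adequate.
Power ≈ 0.59 → the study is underpowered (power < 0.80).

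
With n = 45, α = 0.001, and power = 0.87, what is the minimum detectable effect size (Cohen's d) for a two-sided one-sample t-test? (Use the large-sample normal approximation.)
d ≈ 0.66

Minimum detectable effect (one-sample t-test, normal approximation):
d = (z_{α/2} + z_β) / √n
d = (3.291 + 1.126) / √45
d = 4.417 / 6.708
d ≈ 0.66

By Cohen's convention (0.2 small / 0.5 medium / 0.8 large): medium effect.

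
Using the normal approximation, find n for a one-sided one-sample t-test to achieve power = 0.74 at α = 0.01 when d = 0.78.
n = 15

Sample size formula (one-sample t-test, normal approximation):
n = ((z_α + z_β) / d)²

z_α = 2.326 (for α = 0.01, one-sided)
z_β = 0.643 (for power = 0.74)
d = 0.78

n = ((2.326 + 0.643) / 0.78)²
n = (3.806)²
n ≈ 14.49
Round up to the next whole number: n = 15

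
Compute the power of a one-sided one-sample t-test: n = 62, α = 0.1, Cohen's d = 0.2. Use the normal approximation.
Power ≈ 0.62

Power calculation (one-sample t-test, normal approximation):
z_β = d · √n - z_α
z_β = 0.2 · √62 - 1.282
z_β = 0.2 · 7.874 - 1.282
z_β = 0.293

Power = Φ(z_β) = Φ(0.293) ≈ 0.615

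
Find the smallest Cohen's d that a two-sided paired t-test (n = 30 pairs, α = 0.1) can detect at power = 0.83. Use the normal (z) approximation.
d ≈ 0.47

Minimum detectable effect (paired t-test, normal approximation):
d = (z_{α/2} + z_β) / √n
d = (1.645 + 0.954) / √30
d = 2.599 / 5.477
d ≈ 0.47

By Cohen's convention (0.2 small / 0.5 medium / 0.8 large): small effect.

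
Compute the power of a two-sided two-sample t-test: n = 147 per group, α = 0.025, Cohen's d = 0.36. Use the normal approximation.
Power ≈ 0.80

Power calculation (two-sample t-test, normal approximation):
z_β = d · √(n/2) - z_{α/2}
z_β = 0.36 · √(147/2) - 2.241
z_β = 0.36 · 8.573 - 2.241
z_β = 0.845

Power = Φ(z_β) = Φ(0.845) ≈ 0.801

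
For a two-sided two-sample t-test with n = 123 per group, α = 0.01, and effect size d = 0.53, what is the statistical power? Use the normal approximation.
Power ≈ 0.94

Power calculation (two-sample t-test, normal approximation):
z_β = d · √(n/2) - z_{α/2}
z_β = 0.53 · √(123/2) - 2.576
z_β = 0.53 · 7.842 - 2.576
z_β = 1.581

Power = Φ(z_β) = Φ(1.581) ≈ 0.943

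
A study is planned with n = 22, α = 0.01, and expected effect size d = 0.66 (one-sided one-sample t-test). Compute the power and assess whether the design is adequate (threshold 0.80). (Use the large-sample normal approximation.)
Power ≈ 0.78; the study is underpowered (power < 0.80)

Power calculation (one-sample t-test, normal approximation):
z_β = d · √n - z_α
z_β = 0.66 · √22 - 2.326
z_β = 0.66 · 4.690 - 2.326
z_β = 0.769

Power = Φ(z_β) = Φ(0.769) ≈ 0.779

Effect size d = 0.66 is medium by Cohen's convention (0.2/0.5/0.8).

Threshold: power ≥ 0.80 is conventionally adequate.
Power ≈ 0.78 → the study is underpowered (power < 0.80).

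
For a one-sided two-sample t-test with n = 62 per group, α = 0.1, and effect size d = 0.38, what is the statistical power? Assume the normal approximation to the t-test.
Power ≈ 0.80

Power calculation (two-sample t-test, normal approximation):
z_β = d · √(n/2) - z_α
z_β = 0.38 · √(62/2) - 1.282
z_β = 0.38 · 5.568 - 1.282
z_β = 0.834

Power = Φ(z_β) = Φ(0.834) ≈ 0.798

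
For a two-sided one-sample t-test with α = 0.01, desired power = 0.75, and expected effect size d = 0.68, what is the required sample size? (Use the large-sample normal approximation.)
n = 23

Sample size formula (one-sample t-test, normal approximation):
n = ((z_{α/2} + z_β) / d)²

z_{α/2} = 2.576 (for α = 0.01, two-sided)
z_β = 0.674 (for power = 0.75)
d = 0.68

n = ((2.576 + 0.674) / 0.68)²
n = (4.779)²
n ≈ 22.84
Round up to the next whole number: n = 23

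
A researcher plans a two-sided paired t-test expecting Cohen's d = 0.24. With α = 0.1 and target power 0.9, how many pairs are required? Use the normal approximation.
n = 149 pairs

Sample size formula (paired t-test, normal approximation):
n = ((z_{α/2} + z_β) / d)²

z_{α/2} = 1.645 (for α = 0.1, two-sided)
z_β = 1.282 (for power = 0.9)
d = 0.24

n = ((1.645 + 1.282) / 0.24)²
n = (12.196)²
n ≈ 148.74
Round up to the next whole number: n = 149 pairs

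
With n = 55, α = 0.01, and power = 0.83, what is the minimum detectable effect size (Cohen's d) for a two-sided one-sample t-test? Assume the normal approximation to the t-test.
d ≈ 0.48

Minimum detectable effect (one-sample t-test, normal approximation):
d = (z_{α/2} + z_β) / √n
d = (2.576 + 0.954) / √55
d = 3.530 / 7.416
d ≈ 0.48

By Cohen's convention (0.2 small / 0.5 medium / 0.8 large): small effect.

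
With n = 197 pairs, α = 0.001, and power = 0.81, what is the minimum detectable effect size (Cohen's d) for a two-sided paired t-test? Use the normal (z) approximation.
d ≈ 0.30

Minimum detectable effect (paired t-test, normal approximation):
d = (z_{α/2} + z_β) / √n
d = (3.291 + 0.878) / √197
d = 4.168 / 14.036
d ≈ 0.30

By Cohen's convention (0.2 small / 0.5 medium / 0.8 large): small effect.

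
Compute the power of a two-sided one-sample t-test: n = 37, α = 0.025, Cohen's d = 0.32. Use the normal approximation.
Power ≈ 0.38

Power calculation (one-sample t-test, normal approximation):
z_β = d · √n - z_{α/2}
z_β = 0.32 · √37 - 2.241
z_β = 0.32 · 6.083 - 2.241
z_β = -0.295

Power = Φ(z_β) = Φ(-0.295) ≈ 0.384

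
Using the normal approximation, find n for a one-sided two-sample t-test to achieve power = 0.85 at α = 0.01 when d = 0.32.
n = 221 per group

Sample size formula (two-sample t-test, normal approximation):
n = 2 · ((z_α + z_β) / d)²

z_α = 2.326 (for α = 0.01, one-sided)
z_β = 1.036 (for power = 0.85)
d = 0.32

n = 2 · ((2.326 + 1.036) / 0.32)²
n = 2 · (10.506)²
n ≈ 220.75
Round up to the next whole number: n = 221 per group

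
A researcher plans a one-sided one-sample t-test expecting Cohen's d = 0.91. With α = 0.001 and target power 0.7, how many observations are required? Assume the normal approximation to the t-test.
n = 16

Sample size formula (one-sample t-test, normal approximation):
n = ((z_α + z_β) / d)²

z_α = 3.090 (for α = 0.001, one-sided)
z_β = 0.524 (for power = 0.7)
d = 0.91

n = ((3.090 + 0.524) / 0.91)²
n = (3.971)²
n ≈ 15.77
Round up to the next whole number: n = 16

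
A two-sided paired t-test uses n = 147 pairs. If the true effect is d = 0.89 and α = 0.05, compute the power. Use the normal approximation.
Power ≈ 1.00

Power calculation (paired t-test, normal approximation):
z_β = d · √n - z_{α/2}
z_β = 0.89 · √147 - 1.960
z_β = 0.89 · 12.124 - 1.960
z_β = 8.831

Power = Φ(z_β) = Φ(8.831) ≈ 1.000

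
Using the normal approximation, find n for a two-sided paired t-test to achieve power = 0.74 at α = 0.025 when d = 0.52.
n = 31 pairs

Sample size formula (paired t-test, normal approximation):
n = ((z_{α/2} + z_β) / d)²

z_{α/2} = 2.241 (for α = 0.025, two-sided)
z_β = 0.643 (for power = 0.74)
d = 0.52

n = ((2.241 + 0.643) / 0.52)²
n = (5.546)²
n ≈ 30.76
Round up to the next whole number: n = 31 pairs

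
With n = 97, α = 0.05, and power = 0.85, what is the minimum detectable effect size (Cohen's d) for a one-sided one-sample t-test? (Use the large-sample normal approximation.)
d ≈ 0.27

Minimum detectable effect (one-sample t-test, normal approximation):
d = (z_α + z_β) / √n
d = (1.645 + 1.036) / √97
d = 2.681 / 9.849
d ≈ 0.27

By Cohen's convention (0.2 small / 0.5 medium / 0.8 large): small effect.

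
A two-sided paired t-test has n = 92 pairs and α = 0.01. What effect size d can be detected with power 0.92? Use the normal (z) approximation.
d ≈ 0.42

Minimum detectable effect (paired t-test, normal approximation):
d = (z_{α/2} + z_β) / √n
d = (2.576 + 1.405) / √92
d = 3.981 / 9.592
d ≈ 0.42

By Cohen's convention (0.2 small / 0.5 medium / 0.8 large): small effect.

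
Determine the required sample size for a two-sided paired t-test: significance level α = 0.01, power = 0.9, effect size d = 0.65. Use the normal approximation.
n = 36 pairs

Sample size formula (paired t-test, normal approximation):
n = ((z_{α/2} + z_β) / d)²

z_{α/2} = 2.576 (for α = 0.01, two-sided)
z_β = 1.282 (for power = 0.9)
d = 0.65

n = ((2.576 + 1.282) / 0.65)²
n = (5.935)²
n ≈ 35.22
Round up to the next whole number: n = 36 pairs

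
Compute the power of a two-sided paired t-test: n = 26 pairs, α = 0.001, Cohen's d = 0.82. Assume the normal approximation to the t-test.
Power ≈ 0.81

Power calculation (paired t-test, normal approximation):
z_β = d · √n - z_{α/2}
z_β = 0.82 · √26 - 3.291
z_β = 0.82 · 5.099 - 3.291
z_β = 0.891

Power = Φ(z_β) = Φ(0.891) ≈ 0.813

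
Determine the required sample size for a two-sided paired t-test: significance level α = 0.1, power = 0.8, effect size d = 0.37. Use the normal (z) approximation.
n = 46 pairs

Sample size formula (paired t-test, normal approximation):
n = ((z_{α/2} + z_β) / d)²

z_{α/2} = 1.645 (for α = 0.1, two-sided)
z_β = 0.842 (for power = 0.8)
d = 0.37

n = ((1.645 + 0.842) / 0.37)²
n = (6.722)²
n ≈ 45.19
Round up to the next whole number: n = 46 pairs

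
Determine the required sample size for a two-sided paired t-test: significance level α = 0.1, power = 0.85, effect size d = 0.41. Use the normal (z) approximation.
n = 43 pairs

Sample size formula (paired t-test, normal approximation):
n = ((z_{α/2} + z_β) / d)²

z_{α/2} = 1.645 (for α = 0.1, two-sided)
z_β = 1.036 (for power = 0.85)
d = 0.41

n = ((1.645 + 1.036) / 0.41)²
n = (6.539)²
n ≈ 42.76
Round up to the next whole number: n = 43 pairs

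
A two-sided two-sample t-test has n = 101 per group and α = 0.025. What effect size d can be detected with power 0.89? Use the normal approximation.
d ≈ 0.49

Minimum detectable effect (two-sample t-test, normal approximation):
d = (z_{α/2} + z_β) / √(n/2)
d = (2.241 + 1.227) / √(101/2)
d = 3.468 / 7.106
d ≈ 0.49

By Cohen's convention (0.2 small / 0.5 medium / 0.8 large): small effect.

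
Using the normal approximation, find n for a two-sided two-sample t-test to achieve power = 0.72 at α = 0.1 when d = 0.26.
n = 147 per group

Sample size formula (two-sample t-test, normal approximation):
n = 2 · ((z_{α/2} + z_β) / d)²

z_{α/2} = 1.645 (for α = 0.1, two-sided)
z_β = 0.583 (for power = 0.72)
d = 0.26

n = 2 · ((1.645 + 0.583) / 0.26)²
n = 2 · (8.569)²
n ≈ 146.86
Round up to the next whole number: n = 147 per group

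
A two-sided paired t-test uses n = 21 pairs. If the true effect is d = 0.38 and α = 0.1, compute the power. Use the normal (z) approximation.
Power ≈ 0.54

Power calculation (paired t-test, normal approximation):
z_β = d · √n - z_{α/2}
z_β = 0.38 · √21 - 1.645
z_β = 0.38 · 4.583 - 1.645
z_β = 0.097

Power = Φ(z_β) = Φ(0.097) ≈ 0.538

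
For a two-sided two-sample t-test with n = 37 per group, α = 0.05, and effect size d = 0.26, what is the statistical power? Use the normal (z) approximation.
Power ≈ 0.20

Power calculation (two-sample t-test, normal approximation):
z_β = d · √(n/2) - z_{α/2}
z_β = 0.26 · √(37/2) - 1.960
z_β = 0.26 · 4.301 - 1.960
z_β = -0.842

Power = Φ(z_β) = Φ(-0.842) ≈ 0.200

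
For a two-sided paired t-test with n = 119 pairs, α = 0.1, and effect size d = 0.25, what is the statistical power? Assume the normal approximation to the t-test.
Power ≈ 0.86

Power calculation (paired t-test, normal approximation):
z_β = d · √n - z_{α/2}
z_β = 0.25 · √119 - 1.645
z_β = 0.25 · 10.909 - 1.645
z_β = 1.082

Power = Φ(z_β) = Φ(1.082) ≈ 0.860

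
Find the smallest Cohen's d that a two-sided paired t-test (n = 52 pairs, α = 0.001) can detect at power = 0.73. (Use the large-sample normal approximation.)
d ≈ 0.54

Minimum detectable effect (paired t-test, normal approximation):
d = (z_{α/2} + z_β) / √n
d = (3.291 + 0.613) / √52
d = 3.903 / 7.211
d ≈ 0.54

By Cohen's convention (0.2 small / 0.5 medium / 0.8 large): medium effect.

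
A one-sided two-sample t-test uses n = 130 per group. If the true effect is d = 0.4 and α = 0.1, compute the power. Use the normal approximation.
Power ≈ 0.97

Power calculation (two-sample t-test, normal approximation):
z_β = d · √(n/2) - z_α
z_β = 0.4 · √(130/2) - 1.282
z_β = 0.4 · 8.062 - 1.282
z_β = 1.943

Power = Φ(z_β) = Φ(1.943) ≈ 0.974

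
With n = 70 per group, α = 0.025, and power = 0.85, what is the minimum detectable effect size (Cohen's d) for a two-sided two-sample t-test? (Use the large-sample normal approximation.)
d ≈ 0.55

Minimum detectable effect (two-sample t-test, normal approximation):
d = (z_{α/2} + z_β) / √(n/2)
d = (2.241 + 1.036) / √(70/2)
d = 3.278 / 5.916
d ≈ 0.55

By Cohen's convention (0.2 small / 0.5 medium / 0.8 large): medium effect.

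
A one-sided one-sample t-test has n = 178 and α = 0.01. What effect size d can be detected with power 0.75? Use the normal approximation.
d ≈ 0.22

Minimum detectable effect (one-sample t-test, normal approximation):
d = (z_α + z_β) / √n
d = (2.326 + 0.674) / √178
d = 3.001 / 13.342
d ≈ 0.22

By Cohen's convention (0.2 small / 0.5 medium / 0.8 large): small effect.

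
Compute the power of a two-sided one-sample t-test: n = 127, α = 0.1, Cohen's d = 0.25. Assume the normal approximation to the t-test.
Power ≈ 0.88

Power calculation (one-sample t-test, normal approximation):
z_β = d · √n - z_{α/2}
z_β = 0.25 · √127 - 1.645
z_β = 0.25 · 11.269 - 1.645
z_β = 1.173

Power = Φ(z_β) = Φ(1.173) ≈ 0.880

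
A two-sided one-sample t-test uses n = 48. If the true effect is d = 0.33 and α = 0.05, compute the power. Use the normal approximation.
Power ≈ 0.63

Power calculation (one-sample t-test, normal approximation):
z_β = d · √n - z_{α/2}
z_β = 0.33 · √48 - 1.960
z_β = 0.33 · 6.928 - 1.960
z_β = 0.326

Power = Φ(z_β) = Φ(0.326) ≈ 0.628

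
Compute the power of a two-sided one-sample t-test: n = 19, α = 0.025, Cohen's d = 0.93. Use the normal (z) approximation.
Power ≈ 0.97

Power calculation (one-sample t-test, normal approximation):
z_β = d · √n - z_{α/2}
z_β = 0.93 · √19 - 2.241
z_β = 0.93 · 4.359 - 2.241
z_β = 1.812

Power = Φ(z_β) = Φ(1.812) ≈ 0.965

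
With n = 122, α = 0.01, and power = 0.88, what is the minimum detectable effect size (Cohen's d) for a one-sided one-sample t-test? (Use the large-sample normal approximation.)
d ≈ 0.32

Minimum detectable effect (one-sample t-test, normal approximation):
d = (z_α + z_β) / √n
d = (2.326 + 1.175) / √122
d = 3.501 / 11.045
d ≈ 0.32

By Cohen's convention (0.2 small / 0.5 medium / 0.8 large): small effect.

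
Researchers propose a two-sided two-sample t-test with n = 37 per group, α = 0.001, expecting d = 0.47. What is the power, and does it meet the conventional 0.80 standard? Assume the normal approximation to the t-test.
Power ≈ 0.10; the study is underpowered (power < 0.80)

Power calculation (two-sample t-test, normal approximation):
z_β = d · √(n/2) - z_{α/2}
z_β = 0.47 · √(37/2) - 3.291
z_β = 0.47 · 4.301 - 3.291
z_β = -1.269

Power = Φ(z_β) = Φ(-1.269) ≈ 0.102

Effect size d = 0.47 is small by Cohen's convention (0.2/0.5/0.8).

Threshold: power ≥ 0.80 is conventionally adequate.
Power ≈ 0.10 → the study is underpowered (power < 0.80).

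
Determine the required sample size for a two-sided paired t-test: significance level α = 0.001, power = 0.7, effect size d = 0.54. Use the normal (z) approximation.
n = 50 pairs

Sample size formula (paired t-test, normal approximation):
n = ((z_{α/2} + z_β) / d)²

z_{α/2} = 3.291 (for α = 0.001, two-sided)
z_β = 0.524 (for power = 0.7)
d = 0.54

n = ((3.291 + 0.524) / 0.54)²
n = (7.065)²
n ≈ 49.91
Round up to the next whole number: n = 50 pairs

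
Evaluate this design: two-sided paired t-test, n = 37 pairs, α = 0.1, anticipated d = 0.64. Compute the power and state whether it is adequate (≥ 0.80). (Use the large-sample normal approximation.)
Power ≈ 0.99; the study is adequately powered (power ≥ 0.80)

Power calculation (paired t-test, normal approximation):
z_β = d · √n - z_{α/2}
z_β = 0.64 · √37 - 1.645
z_β = 0.64 · 6.083 - 1.645
z_β = 2.248

Power = Φ(z_β) = Φ(2.248) ≈ 0.988

Effect size d = 0.64 is medium by Cohen's convention (0.2/0.5/0.8).

Threshold: power ≥ 0.80 is conventionally adequate.
Power ≈ 0.99 → the study is adequately powered (power ≥ 0.80).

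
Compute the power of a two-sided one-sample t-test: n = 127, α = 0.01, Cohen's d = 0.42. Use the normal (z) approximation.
Power ≈ 0.98

Power calculation (one-sample t-test, normal approximation):
z_β = d · √n - z_{α/2}
z_β = 0.42 · √127 - 2.576
z_β = 0.42 · 11.269 - 2.576
z_β = 2.157

Power = Φ(z_β) = Φ(2.157) ≈ 0.985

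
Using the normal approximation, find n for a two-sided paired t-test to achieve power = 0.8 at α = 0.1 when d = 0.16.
n = 242 pairs

Sample size formula (paired t-test, normal approximation):
n = ((z_{α/2} + z_β) / d)²

z_{α/2} = 1.645 (for α = 0.1, two-sided)
z_β = 0.842 (for power = 0.8)
d = 0.16

n = ((1.645 + 0.842) / 0.16)²
n = (15.544)²
n ≈ 241.62
Round up to the next whole number: n = 242 pairs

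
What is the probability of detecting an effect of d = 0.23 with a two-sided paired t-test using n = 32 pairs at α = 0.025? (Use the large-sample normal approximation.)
Power ≈ 0.17

Power calculation (paired t-test, normal approximation):
z_β = d · √n - z_{α/2}
z_β = 0.23 · √32 - 2.241
z_β = 0.23 · 5.657 - 2.241
z_β = -0.940

Power = Φ(z_β) = Φ(-0.940) ≈ 0.174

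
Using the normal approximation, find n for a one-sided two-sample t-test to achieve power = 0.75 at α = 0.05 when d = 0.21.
n = 244 per group

Sample size formula (two-sample t-test, normal approximation):
n = 2 · ((z_α + z_β) / d)²

z_α = 1.645 (for α = 0.05, one-sided)
z_β = 0.674 (for power = 0.75)
d = 0.21

n = 2 · ((1.645 + 0.674) / 0.21)²
n = 2 · (11.043)²
n ≈ 243.90
Round up to the next whole number: n = 244 per group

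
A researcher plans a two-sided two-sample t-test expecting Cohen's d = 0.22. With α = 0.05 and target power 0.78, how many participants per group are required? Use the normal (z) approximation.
n = 309 per group

Sample size formula (two-sample t-test, normal approximation):
n = 2 · ((z_{α/2} + z_β) / d)²

z_{α/2} = 1.960 (for α = 0.05, two-sided)
z_β = 0.772 (for power = 0.78)
d = 0.22

n = 2 · ((1.960 + 0.772) / 0.22)²
n = 2 · (12.418)²
n ≈ 308.41
Round up to the next whole number: n = 309 per group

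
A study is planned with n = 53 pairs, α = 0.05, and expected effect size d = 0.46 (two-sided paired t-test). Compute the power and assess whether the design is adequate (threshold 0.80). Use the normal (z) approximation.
Power ≈ 0.92; the study is adequately powered (power ≥ 0.80)

Power calculation (paired t-test, normal approximation):
z_β = d · √n - z_{α/2}
z_β = 0.46 · √53 - 1.960
z_β = 0.46 · 7.280 - 1.960
z_β = 1.389

Power = Φ(z_β) = Φ(1.389) ≈ 0.918

Effect size d = 0.46 is small by Cohen's convention (0.2/0.5/0.8).

Threshold: power ≥ 0.80 is conventionally adequate.
Power ≈ 0.92 → the study is adequately powered (power ≥ 0.80).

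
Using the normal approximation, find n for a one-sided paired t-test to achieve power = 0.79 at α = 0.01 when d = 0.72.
n = 19 pairs

Sample size formula (paired t-test, normal approximation):
n = ((z_α + z_β) / d)²

z_α = 2.326 (for α = 0.01, one-sided)
z_β = 0.806 (for power = 0.79)
d = 0.72

n = ((2.326 + 0.806) / 0.72)²
n = (4.350)²
n ≈ 18.92
Round up to the next whole number: n = 19 pairs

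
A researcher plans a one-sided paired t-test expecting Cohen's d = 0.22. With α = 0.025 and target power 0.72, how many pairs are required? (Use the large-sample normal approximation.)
n = 134 pairs

Sample size formula (paired t-test, normal approximation):
n = ((z_α + z_β) / d)²

z_α = 1.960 (for α = 0.025, one-sided)
z_β = 0.583 (for power = 0.72)
d = 0.22

n = ((1.960 + 0.583) / 0.22)²
n = (11.559)²
n ≈ 133.61
Round up to the next whole number: n = 134 pairs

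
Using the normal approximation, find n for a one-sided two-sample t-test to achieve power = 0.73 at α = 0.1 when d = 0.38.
n = 50 per group

Sample size formula (two-sample t-test, normal approximation):
n = 2 · ((z_α + z_β) / d)²

z_α = 1.282 (for α = 0.1, one-sided)
z_β = 0.613 (for power = 0.73)
d = 0.38

n = 2 · ((1.282 + 0.613) / 0.38)²
n = 2 · (4.987)²
n ≈ 49.74
Round up to the next whole number: n = 50 per group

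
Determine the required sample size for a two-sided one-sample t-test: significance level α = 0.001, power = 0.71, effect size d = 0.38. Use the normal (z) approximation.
n = 103

Sample size formula (one-sample t-test, normal approximation):
n = ((z_{α/2} + z_β) / d)²

z_{α/2} = 3.291 (for α = 0.001, two-sided)
z_β = 0.553 (for power = 0.71)
d = 0.38

n = ((3.291 + 0.553) / 0.38)²
n = (10.116)²
n ≈ 102.33
Round up to the next whole number: n = 103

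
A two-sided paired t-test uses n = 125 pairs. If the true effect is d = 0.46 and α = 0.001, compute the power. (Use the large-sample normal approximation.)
Power ≈ 0.97

Power calculation (paired t-test, normal approximation):
z_β = d · √n - z_{α/2}
z_β = 0.46 · √125 - 3.291
z_β = 0.46 · 11.180 - 3.291
z_β = 1.852

Power = Φ(z_β) = Φ(1.852) ≈ 0.968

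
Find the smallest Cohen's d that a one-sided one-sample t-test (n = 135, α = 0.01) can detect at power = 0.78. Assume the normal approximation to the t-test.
d ≈ 0.27

Minimum detectable effect (one-sample t-test, normal approximation):
d = (z_α + z_β) / √n
d = (2.326 + 0.772) / √135
d = 3.099 / 11.619
d ≈ 0.27

By Cohen's convention (0.2 small / 0.5 medium / 0.8 large): small effect.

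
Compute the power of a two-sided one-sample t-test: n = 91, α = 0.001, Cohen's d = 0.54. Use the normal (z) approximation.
Power ≈ 0.97

Power calculation (one-sample t-test, normal approximation):
z_β = d · √n - z_{α/2}
z_β = 0.54 · √91 - 3.291
z_β = 0.54 · 9.539 - 3.291
z_β = 1.861

Power = Φ(z_β) = Φ(1.861) ≈ 0.969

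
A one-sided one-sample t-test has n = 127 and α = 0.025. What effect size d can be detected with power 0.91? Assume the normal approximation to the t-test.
d ≈ 0.29

Minimum detectable effect (one-sample t-test, normal approximation):
d = (z_α + z_β) / √n
d = (1.960 + 1.341) / √127
d = 3.301 / 11.269
d ≈ 0.29

By Cohen's convention (0.2 small / 0.5 medium / 0.8 large): small effect.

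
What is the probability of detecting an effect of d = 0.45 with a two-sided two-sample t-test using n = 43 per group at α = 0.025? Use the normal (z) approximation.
Power ≈ 0.44

Power calculation (two-sample t-test, normal approximation):
z_β = d · √(n/2) - z_{α/2}
z_β = 0.45 · √(43/2) - 2.241
z_β = 0.45 · 4.637 - 2.241
z_β = -0.155

Power = Φ(z_β) = Φ(-0.155) ≈ 0.438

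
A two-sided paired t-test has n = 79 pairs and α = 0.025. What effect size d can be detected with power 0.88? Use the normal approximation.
d ≈ 0.38

Minimum detectable effect (paired t-test, normal approximation):
d = (z_{α/2} + z_β) / √n
d = (2.241 + 1.175) / √79
d = 3.416 / 8.888
d ≈ 0.38

By Cohen's convention (0.2 small / 0.5 medium / 0.8 large): small effect.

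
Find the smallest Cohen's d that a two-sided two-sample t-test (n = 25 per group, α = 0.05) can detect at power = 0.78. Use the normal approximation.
d ≈ 0.77

Minimum detectable effect (two-sample t-test, normal approximation):
d = (z_{α/2} + z_β) / √(n/2)
d = (1.960 + 0.772) / √(25/2)
d = 2.732 / 3.536
d ≈ 0.77

By Cohen's convention (0.2 small / 0.5 medium / 0.8 large): medium effect.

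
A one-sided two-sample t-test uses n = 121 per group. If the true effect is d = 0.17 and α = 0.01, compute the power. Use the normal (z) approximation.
Power ≈ 0.16

Power calculation (two-sample t-test, normal approximation):
z_β = d · √(n/2) - z_α
z_β = 0.17 · √(121/2) - 2.326
z_β = 0.17 · 7.778 - 2.326
z_β = -1.004

Power = Φ(z_β) = Φ(-1.004) ≈ 0.158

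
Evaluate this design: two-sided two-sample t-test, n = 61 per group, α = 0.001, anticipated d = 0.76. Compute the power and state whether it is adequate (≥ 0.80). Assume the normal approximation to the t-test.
Power ≈ 0.82; the study is adequately powered (power ≥ 0.80)

Power calculation (two-sample t-test, normal approximation):
z_β = d · √(n/2) - z_{α/2}
z_β = 0.76 · √(61/2) - 3.291
z_β = 0.76 · 5.523 - 3.291
z_β = 0.907

Power = Φ(z_β) = Φ(0.907) ≈ 0.818

Effect size d = 0.76 is medium by Cohen's convention (0.2/0.5/0.8).

Threshold: power ≥ 0.80 is conventionally adequate.
Power ≈ 0.82 → the study is adequately powered (power ≥ 0.80).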